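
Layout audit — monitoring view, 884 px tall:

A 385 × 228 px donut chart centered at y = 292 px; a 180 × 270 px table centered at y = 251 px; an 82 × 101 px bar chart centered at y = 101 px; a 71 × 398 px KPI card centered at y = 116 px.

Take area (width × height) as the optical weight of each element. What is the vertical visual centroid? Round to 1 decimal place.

y ≈ 242.6

Taking area as weight: donut chart 385·228 = 87780, table 180·270 = 48600, bar chart 82·101 = 8282, KPI card 71·398 = 28258. Sum 172920.
y: (87780·292 + 48600·251 + 8282·101 + 28258·116) / 172920 = 41944770 / 172920 ≈ 242.57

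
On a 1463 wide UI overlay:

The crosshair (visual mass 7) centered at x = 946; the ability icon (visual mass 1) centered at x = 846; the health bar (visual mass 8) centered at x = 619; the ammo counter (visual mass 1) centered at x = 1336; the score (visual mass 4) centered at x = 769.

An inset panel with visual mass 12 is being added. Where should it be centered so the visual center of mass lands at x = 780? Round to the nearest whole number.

x ≈ 742

With the inset panel, Σw becomes 7 + 1 + 8 + 1 + 4 + 12 = 33.
x: need Σw·x = 33·780 = 25740. Existing = 7·946 + 1·846 + 8·619 + 1·1336 + 4·769 = 16832. Remainder 8908 / 12 ≈ 742.33.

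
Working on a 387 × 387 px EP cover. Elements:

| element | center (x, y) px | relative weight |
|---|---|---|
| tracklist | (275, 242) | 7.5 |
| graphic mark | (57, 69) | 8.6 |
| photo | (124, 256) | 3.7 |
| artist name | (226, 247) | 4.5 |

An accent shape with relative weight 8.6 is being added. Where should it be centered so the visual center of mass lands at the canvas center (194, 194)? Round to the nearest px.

New total weight: (7.5 + 8.6 + 3.7 + 4.5) + 8.6 = 32.9.
x: target moment 32.9×194 = 6382.6; current 7.5·275 + 8.6·57 + 3.7·124 + 4.5·226 = 4028.5; the accent shape supplies 2354.1, so x = 2354.1/8.6 ≈ 273.73.
y: target moment 32.9×194 = 6382.6; current 7.5·242 + 8.6·69 + 3.7·256 + 4.5·247 = 4467.1; the accent shape supplies 1915.5, so y = 1915.5/8.6 ≈ 222.73.

(274, 223)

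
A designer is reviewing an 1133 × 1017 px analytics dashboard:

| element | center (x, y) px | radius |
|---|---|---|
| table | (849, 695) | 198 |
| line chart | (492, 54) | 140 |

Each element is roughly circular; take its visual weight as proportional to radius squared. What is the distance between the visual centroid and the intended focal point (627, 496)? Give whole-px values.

≈ 104 px

r² weights: table 198² = 39204, line chart 140² = 19600. Total = 58804.
Σw·x = 39204·849 + 19600·492 = 42927396, so x̄ = 42927396/58804 ≈ 730.01.
Σw·y = 39204·695 + 19600·54 = 28305180, so ȳ = 28305180/58804 ≈ 481.35.
From (627, 496): dx = 103.01, dy = -14.65, so the distance is √(dx²+dy²) ≈ 104.04.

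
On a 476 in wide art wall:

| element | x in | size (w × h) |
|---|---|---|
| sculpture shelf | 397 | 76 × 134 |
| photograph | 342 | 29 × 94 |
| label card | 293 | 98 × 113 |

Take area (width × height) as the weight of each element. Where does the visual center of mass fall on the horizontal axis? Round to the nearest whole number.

x ≈ 343

Taking area as weight: sculpture shelf 76·134 = 10184, photograph 29·94 = 2726, label card 98·113 = 11074. Sum 23984.
x: (10184·397 + 2726·342 + 11074·293) / 23984 = 8220022 / 23984 ≈ 342.73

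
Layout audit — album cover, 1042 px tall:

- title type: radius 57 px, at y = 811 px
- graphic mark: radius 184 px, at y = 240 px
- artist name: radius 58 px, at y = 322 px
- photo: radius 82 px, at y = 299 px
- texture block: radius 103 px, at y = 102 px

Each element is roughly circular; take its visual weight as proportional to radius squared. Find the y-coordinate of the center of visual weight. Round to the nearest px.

y ≈ 258

r² weights: title type 57² = 3249, graphic mark 184² = 33856, artist name 58² = 3364, photo 82² = 6724, texture block 103² = 10609. Total = 57802.
Σw·y = 3249·811 + 33856·240 + 3364·322 + 6724·299 + 10609·102 = 14936181, so ȳ = 14936181/57802 ≈ 258.40.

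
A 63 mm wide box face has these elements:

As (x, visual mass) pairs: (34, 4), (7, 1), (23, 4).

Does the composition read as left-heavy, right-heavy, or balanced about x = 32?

Weights sum to 4 + 1 + 4 = 9.
Σw·x = 4·34 + 1·7 + 4·23 = 235, so x̄ = 235/9 ≈ 26.11.
Since 26.1 is left of 32, the composition reads left-heavy.

left-heavy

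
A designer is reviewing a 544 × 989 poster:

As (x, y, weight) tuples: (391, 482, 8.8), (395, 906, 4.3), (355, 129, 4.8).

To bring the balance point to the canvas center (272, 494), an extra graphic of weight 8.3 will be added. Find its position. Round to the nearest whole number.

(34, 504)

After adding the extra graphic, total weight = 8.8 + 4.3 + 4.8 + 8.3 = 26.2.
x: need Σw·x = 26.2·272 = 7126.4. Existing = 8.8·391 + 4.3·395 + 4.8·355 = 6843.3. Remainder 283.1 / 8.3 ≈ 34.11.
y: need Σw·y = 26.2·494 = 12942.8. Existing = 8.8·482 + 4.3·906 + 4.8·129 = 8756.6. Remainder 4186.2 / 8.3 ≈ 504.36.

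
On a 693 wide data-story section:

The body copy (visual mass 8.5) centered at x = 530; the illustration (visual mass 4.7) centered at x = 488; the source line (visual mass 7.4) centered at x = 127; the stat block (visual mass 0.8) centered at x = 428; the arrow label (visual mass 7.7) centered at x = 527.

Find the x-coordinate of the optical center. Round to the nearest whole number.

x ≈ 417

Total weight = 8.5 + 4.7 + 7.4 + 0.8 + 7.7 = 29.1.
x-moment: 8.5·530 + 4.7·488 + 7.4·127 + 0.8·428 + 7.7·527 = 12138.7; centroid 12138.7/29.1 ≈ 417.14.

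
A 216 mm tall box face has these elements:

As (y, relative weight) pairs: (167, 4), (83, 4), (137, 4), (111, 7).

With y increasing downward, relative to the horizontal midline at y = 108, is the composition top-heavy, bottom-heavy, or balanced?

bottom-heavy

Σw = 4 + 4 + 4 + 7 = 19.
y: (4·167 + 4·83 + 4·137 + 7·111) / 19 = 2325 / 19 ≈ 122.37
122.4 vs midline 108 → bottom-heavy.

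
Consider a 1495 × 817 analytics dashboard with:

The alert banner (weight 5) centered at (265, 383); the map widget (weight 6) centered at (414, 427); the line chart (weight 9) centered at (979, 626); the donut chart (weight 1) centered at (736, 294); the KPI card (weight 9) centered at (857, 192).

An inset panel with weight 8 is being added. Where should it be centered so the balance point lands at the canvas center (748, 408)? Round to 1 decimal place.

(919.4, 421.4)

New total weight: (5 + 6 + 9 + 1 + 9) + 8 = 38.
x: need Σw·x = 38·748 = 28424. Existing = 5·265 + 6·414 + 9·979 + 1·736 + 9·857 = 21069. Remainder 7355 / 8 ≈ 919.38.
y: need Σw·y = 38·408 = 15504. Existing = 5·383 + 6·427 + 9·626 + 1·294 + 9·192 = 12133. Remainder 3371 / 8 ≈ 421.38.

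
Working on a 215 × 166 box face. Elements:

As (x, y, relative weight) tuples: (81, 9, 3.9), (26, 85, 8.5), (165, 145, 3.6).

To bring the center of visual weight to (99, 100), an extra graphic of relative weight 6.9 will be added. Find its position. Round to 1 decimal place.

With the extra graphic, Σw becomes 3.9 + 8.5 + 3.6 + 6.9 = 22.9.
Along x: (1130.9 + 6.9·x) / 22.9 = 99 (existing moment 3.9·81 + 8.5·26 + 3.6·165 = 1130.9) ⇒ x = (2267.1 − 1130.9) / 6.9 ≈ 164.67.
Along y: (1279.6 + 6.9·y) / 22.9 = 100 (existing moment 3.9·9 + 8.5·85 + 3.6·145 = 1279.6) ⇒ y = (2290.0 − 1279.6) / 6.9 ≈ 146.43.

(164.7, 146.4)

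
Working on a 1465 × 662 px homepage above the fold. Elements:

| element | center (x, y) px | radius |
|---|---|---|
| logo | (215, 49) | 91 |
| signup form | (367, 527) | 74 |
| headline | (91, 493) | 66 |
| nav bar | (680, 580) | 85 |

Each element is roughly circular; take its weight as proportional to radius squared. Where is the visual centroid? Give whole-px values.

(359, 380)

r² weights: logo 91² = 8281, signup form 74² = 5476, headline 66² = 4356, nav bar 85² = 7225. Total = 25338.
x-moment: 8281·215 + 5476·367 + 4356·91 + 7225·680 = 9099503; centroid 9099503/25338 ≈ 359.12.
y-moment: 8281·49 + 5476·527 + 4356·493 + 7225·580 = 9629629; centroid 9629629/25338 ≈ 380.05.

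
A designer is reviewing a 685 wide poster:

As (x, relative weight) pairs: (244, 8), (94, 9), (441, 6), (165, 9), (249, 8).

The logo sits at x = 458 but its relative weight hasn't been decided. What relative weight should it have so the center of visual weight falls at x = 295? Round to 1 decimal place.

Fixed elements: Σw = 8 + 9 + 6 + 9 + 8 = 40, Σw·x = 8·244 + 9·94 + 6·441 + 9·165 + 8·249 = 8921.
Set Σw·x/Σw = 295: (8921 + 458w) = 295·(40 + w).
So w = (295·40 − 8921)/(458 − 295) = 2879/163 ≈ 17.66.

w ≈ 17.7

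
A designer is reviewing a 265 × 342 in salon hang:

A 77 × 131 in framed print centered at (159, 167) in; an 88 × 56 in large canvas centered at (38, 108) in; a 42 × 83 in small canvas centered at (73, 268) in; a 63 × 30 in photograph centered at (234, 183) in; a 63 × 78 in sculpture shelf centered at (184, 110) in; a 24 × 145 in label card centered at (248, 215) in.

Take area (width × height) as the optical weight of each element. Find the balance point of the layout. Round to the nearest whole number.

(148, 166)

Areas → weights: framed print 77·131 = 10087, large canvas 88·56 = 4928, small canvas 42·83 = 3486, photograph 63·30 = 1890, sculpture shelf 63·78 = 4914, label card 24·145 = 3480; Σw = 28785.
x-moment: 10087·159 + 4928·38 + 3486·73 + 1890·234 + 4914·184 + 3480·248 = 4255051; centroid 4255051/28785 ≈ 147.82.
y-moment: 10087·167 + 4928·108 + 3486·268 + 1890·183 + 4914·110 + 3480·215 = 4785611; centroid 4785611/28785 ≈ 166.25.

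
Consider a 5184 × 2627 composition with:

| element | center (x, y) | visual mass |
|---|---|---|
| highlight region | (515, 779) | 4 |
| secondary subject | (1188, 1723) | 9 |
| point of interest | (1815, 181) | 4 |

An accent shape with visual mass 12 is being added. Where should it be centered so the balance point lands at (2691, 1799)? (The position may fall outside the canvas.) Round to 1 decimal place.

With the accent shape, Σw becomes 4 + 9 + 4 + 12 = 29.
Along x: (20012 + 12·x) / 29 = 2691 (existing moment 4·515 + 9·1188 + 4·1815 = 20012) ⇒ x = (78039 − 20012) / 12 ≈ 4835.58.
Along y: (19347 + 12·y) / 29 = 1799 (existing moment 4·779 + 9·1723 + 4·181 = 19347) ⇒ y = (52171 − 19347) / 12 ≈ 2735.33.

(4835.6, 2735.3)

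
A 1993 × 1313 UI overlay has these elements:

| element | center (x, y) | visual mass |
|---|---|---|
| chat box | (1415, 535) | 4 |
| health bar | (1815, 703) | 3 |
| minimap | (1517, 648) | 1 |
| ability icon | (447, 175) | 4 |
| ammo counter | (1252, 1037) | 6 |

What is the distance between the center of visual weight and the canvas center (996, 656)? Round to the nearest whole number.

≈ 222

Σw = 4 + 3 + 1 + 4 + 6 = 18.
Σw·x = 4·1415 + 3·1815 + 1·1517 + 4·447 + 6·1252 = 21922, so x̄ = 21922/18 ≈ 1217.89.
Σw·y = 4·535 + 3·703 + 1·648 + 4·175 + 6·1037 = 11819, so ȳ = 11819/18 ≈ 656.61.
Relative to (996, 656): Δ = (221.89, 0.61); |Δ| = √(221.89² + 0.61²) ≈ 221.89.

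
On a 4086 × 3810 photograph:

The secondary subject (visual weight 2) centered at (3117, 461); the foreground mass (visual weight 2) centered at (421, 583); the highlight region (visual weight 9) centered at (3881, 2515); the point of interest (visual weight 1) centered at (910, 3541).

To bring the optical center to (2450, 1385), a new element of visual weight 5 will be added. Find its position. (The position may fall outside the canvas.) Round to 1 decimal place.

After adding the new element, total weight = 2 + 2 + 9 + 1 + 5 = 19.
Along x: (42915 + 5·x) / 19 = 2450 (existing moment 2·3117 + 2·421 + 9·3881 + 1·910 = 42915) ⇒ x = (46550 − 42915) / 5 ≈ 727.00.
Along y: (28264 + 5·y) / 19 = 1385 (existing moment 2·461 + 2·583 + 9·2515 + 1·3541 = 28264) ⇒ y = (26315 − 28264) / 5 ≈ -389.80.

(727.0, -389.8)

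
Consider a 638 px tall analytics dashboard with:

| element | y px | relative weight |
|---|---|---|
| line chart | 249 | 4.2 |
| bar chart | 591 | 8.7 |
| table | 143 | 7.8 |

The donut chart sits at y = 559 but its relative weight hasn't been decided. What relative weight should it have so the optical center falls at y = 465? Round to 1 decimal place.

w ≈ 24.7

Known weights sum to 4.2 + 8.7 + 7.8 = 20.7; their moment is 4.2·249 + 8.7·591 + 7.8·143 = 7302.9.
Balance at y = 465 requires (7302.9 + w·559) / (20.7 + w) = 465.
So w = (465·20.7 − 7302.9)/(559 − 465) = 2322.6/94 ≈ 24.71.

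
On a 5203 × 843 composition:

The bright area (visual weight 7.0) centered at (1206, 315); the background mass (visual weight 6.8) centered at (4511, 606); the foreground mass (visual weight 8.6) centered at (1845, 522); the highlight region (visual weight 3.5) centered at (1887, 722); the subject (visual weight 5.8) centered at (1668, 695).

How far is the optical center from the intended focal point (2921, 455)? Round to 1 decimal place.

≈ 679.4

Σw = 7.0 + 6.8 + 8.6 + 3.5 + 5.8 = 31.7.
x-moment: 7.0·1206 + 6.8·4511 + 8.6·1845 + 3.5·1887 + 5.8·1668 = 71262.7; centroid 71262.7/31.7 ≈ 2248.03.
y-moment: 7.0·315 + 6.8·606 + 8.6·522 + 3.5·722 + 5.8·695 = 17373.0; centroid 17373.0/31.7 ≈ 548.04.
From (2921, 455): dx = -672.97, dy = 93.04, so the distance is √(dx²+dy²) ≈ 679.37.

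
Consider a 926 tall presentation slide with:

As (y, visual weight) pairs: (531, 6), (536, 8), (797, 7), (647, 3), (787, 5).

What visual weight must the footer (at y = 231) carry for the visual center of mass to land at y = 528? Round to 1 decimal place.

w ≈ 12.2

Fixed elements: Σw = 6 + 8 + 7 + 3 + 5 = 29, Σw·y = 6·531 + 8·536 + 7·797 + 3·647 + 5·787 = 18929.
For the centroid to hit 528: (18929 + w·231) / (29 + w) = 528.
Solving: w = (528·29 − 18929) / (231 − 528) = -3617 / -297 ≈ 12.18.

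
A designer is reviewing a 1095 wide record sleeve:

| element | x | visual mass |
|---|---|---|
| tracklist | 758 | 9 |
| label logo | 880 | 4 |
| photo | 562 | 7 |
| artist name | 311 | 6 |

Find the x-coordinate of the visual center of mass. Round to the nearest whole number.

Total weight = 9 + 4 + 7 + 6 = 26.
x: (9·758 + 4·880 + 7·562 + 6·311) / 26 = 16142 / 26 ≈ 620.85

x ≈ 621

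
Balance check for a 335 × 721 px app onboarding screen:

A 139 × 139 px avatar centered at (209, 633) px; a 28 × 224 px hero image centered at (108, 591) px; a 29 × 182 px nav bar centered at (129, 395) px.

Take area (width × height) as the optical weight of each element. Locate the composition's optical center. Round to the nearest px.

Areas: avatar 139·139 = 19321, hero image 28·224 = 6272, nav bar 29·182 = 5278. Total weight = 30871.
x: (19321·209 + 6272·108 + 5278·129) / 30871 = 5396327 / 30871 ≈ 174.80
y: (19321·633 + 6272·591 + 5278·395) / 30871 = 18021755 / 30871 ≈ 583.78

(175, 584)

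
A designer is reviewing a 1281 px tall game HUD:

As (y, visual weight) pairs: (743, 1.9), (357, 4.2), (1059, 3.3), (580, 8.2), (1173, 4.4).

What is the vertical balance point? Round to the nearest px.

y ≈ 742

Total weight = 1.9 + 4.2 + 3.3 + 8.2 + 4.4 = 22.0.
y-moment: 1.9·743 + 4.2·357 + 3.3·1059 + 8.2·580 + 4.4·1173 = 16323.0; centroid 16323.0/22.0 ≈ 741.95.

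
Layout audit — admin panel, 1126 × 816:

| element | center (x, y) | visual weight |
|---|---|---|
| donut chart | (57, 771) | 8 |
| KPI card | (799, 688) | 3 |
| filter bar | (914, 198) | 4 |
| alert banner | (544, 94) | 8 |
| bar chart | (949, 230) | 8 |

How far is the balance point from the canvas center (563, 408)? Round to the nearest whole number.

Total weight = 8 + 3 + 4 + 8 + 8 = 31.
x-moment: 8·57 + 3·799 + 4·914 + 8·544 + 8·949 = 18453; centroid 18453/31 ≈ 595.26.
y-moment: 8·771 + 3·688 + 4·198 + 8·94 + 8·230 = 11616; centroid 11616/31 ≈ 374.71.
From (563, 408): dx = 32.26, dy = -33.29, so the distance is √(dx²+dy²) ≈ 46.36.

≈ 46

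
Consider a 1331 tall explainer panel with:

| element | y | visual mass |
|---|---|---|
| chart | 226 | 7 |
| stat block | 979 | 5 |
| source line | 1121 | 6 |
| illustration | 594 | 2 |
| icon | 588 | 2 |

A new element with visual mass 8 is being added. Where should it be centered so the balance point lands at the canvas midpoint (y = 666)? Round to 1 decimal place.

y ≈ 551.6

New total weight: (7 + 5 + 6 + 2 + 2) + 8 = 30.
y: need Σw·y = 30·666 = 19980. Existing = 7·226 + 5·979 + 6·1121 + 2·594 + 2·588 = 15567. Remainder 4413 / 8 ≈ 551.62.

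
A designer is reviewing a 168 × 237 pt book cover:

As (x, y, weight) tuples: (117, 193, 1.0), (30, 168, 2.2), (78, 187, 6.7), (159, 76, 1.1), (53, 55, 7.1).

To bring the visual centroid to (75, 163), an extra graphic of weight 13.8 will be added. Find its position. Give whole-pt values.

(82, 211)

After adding the extra graphic, total weight = 1.0 + 2.2 + 6.7 + 1.1 + 7.1 + 13.8 = 31.9.
Along x: (1256.8 + 13.8·x) / 31.9 = 75 (existing moment 1.0·117 + 2.2·30 + 6.7·78 + 1.1·159 + 7.1·53 = 1256.8) ⇒ x = (2392.5 − 1256.8) / 13.8 ≈ 82.30.
Along y: (2289.6 + 13.8·y) / 31.9 = 163 (existing moment 1.0·193 + 2.2·168 + 6.7·187 + 1.1·76 + 7.1·55 = 2289.6) ⇒ y = (5199.7 − 2289.6) / 13.8 ≈ 210.88.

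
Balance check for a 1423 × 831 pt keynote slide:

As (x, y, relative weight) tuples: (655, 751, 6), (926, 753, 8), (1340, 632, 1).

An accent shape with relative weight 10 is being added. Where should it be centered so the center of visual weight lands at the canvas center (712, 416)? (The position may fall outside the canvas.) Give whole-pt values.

After adding the accent shape, total weight = 6 + 8 + 1 + 10 = 25.
Along x: (12678 + 10·x) / 25 = 712 (existing moment 6·655 + 8·926 + 1·1340 = 12678) ⇒ x = (17800 − 12678) / 10 ≈ 512.20.
Along y: (11162 + 10·y) / 25 = 416 (existing moment 6·751 + 8·753 + 1·632 = 11162) ⇒ y = (10400 − 11162) / 10 ≈ -76.20.

(512, -76)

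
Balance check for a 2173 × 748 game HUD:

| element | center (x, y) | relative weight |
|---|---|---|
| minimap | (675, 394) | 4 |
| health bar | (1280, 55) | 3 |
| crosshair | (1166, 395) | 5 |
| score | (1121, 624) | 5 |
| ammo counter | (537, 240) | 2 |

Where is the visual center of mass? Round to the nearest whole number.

(1003, 385)

Total weight = 4 + 3 + 5 + 5 + 2 = 19.
Σw·x = 4·675 + 3·1280 + 5·1166 + 5·1121 + 2·537 = 19049, so x̄ = 19049/19 ≈ 1002.58.
Σw·y = 4·394 + 3·55 + 5·395 + 5·624 + 2·240 = 7316, so ȳ = 7316/19 ≈ 385.05.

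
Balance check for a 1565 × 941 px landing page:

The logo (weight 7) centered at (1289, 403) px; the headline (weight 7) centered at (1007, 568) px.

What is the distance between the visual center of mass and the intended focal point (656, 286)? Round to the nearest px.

Weights sum to 7 + 7 = 14.
Σw·x = 7·1289 + 7·1007 = 16072, so x̄ = 16072/14 ≈ 1148.00.
Σw·y = 7·403 + 7·568 = 6797, so ȳ = 6797/14 ≈ 485.50.
Offset from (656, 286): Δx ≈ 492.00, Δy ≈ 199.50; distance = √(Δx² + Δy²) ≈ 530.91.

≈ 531 px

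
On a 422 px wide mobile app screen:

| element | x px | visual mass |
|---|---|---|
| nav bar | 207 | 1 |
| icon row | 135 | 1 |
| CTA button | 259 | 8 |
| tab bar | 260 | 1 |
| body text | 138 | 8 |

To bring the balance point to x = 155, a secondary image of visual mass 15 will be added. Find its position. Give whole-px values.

With the secondary image, Σw becomes 1 + 1 + 8 + 1 + 8 + 15 = 34.
x: need Σw·x = 34·155 = 5270. Existing = 1·207 + 1·135 + 8·259 + 1·260 + 8·138 = 3778. Remainder 1492 / 15 ≈ 99.47.

x ≈ 99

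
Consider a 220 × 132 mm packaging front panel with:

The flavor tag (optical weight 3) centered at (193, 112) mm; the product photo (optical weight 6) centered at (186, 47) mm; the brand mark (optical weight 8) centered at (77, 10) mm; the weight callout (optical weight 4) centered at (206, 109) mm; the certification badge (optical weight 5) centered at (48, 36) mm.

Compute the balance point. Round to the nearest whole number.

Total weight = 3 + 6 + 8 + 4 + 5 = 26.
x-moment: 3·193 + 6·186 + 8·77 + 4·206 + 5·48 = 3375; centroid 3375/26 ≈ 129.81.
y-moment: 3·112 + 6·47 + 8·10 + 4·109 + 5·36 = 1314; centroid 1314/26 ≈ 50.54.

(130, 51)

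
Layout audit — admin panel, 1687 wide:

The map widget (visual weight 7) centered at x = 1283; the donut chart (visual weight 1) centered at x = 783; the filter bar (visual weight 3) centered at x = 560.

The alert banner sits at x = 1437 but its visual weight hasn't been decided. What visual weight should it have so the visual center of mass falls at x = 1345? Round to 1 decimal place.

w ≈ 36.4

Known weights sum to 7 + 1 + 3 = 11; their moment is 7·1283 + 1·783 + 3·560 = 11444.
For the centroid to hit 1345: (11444 + w·1437) / (11 + w) = 1345.
Rearranging, w·(1437 − 1345) = 1345·11 − 11444 = 3351, so w ≈ 3351/92 = 36.42.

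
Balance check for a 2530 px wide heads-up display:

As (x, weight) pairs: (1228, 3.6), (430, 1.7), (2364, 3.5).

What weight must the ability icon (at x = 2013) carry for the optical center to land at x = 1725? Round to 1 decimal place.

Fixed elements: Σw = 3.6 + 1.7 + 3.5 = 8.8, Σw·x = 3.6·1228 + 1.7·430 + 3.5·2364 = 13425.8.
Balance at x = 1725 requires (13425.8 + w·2013) / (8.8 + w) = 1725.
Solving: w = (1725·8.8 − 13425.8) / (2013 − 1725) = 1754.2 / 288 ≈ 6.09.

w ≈ 6.1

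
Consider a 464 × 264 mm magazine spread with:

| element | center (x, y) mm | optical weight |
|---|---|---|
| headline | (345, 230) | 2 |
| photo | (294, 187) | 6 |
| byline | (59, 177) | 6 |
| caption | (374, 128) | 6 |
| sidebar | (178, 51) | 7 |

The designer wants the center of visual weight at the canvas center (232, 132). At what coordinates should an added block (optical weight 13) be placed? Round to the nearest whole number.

With the added block, Σw becomes 2 + 6 + 6 + 6 + 7 + 13 = 40.
Along x: (6298 + 13·x) / 40 = 232 (existing moment 2·345 + 6·294 + 6·59 + 6·374 + 7·178 = 6298) ⇒ x = (9280 − 6298) / 13 ≈ 229.38.
Along y: (3769 + 13·y) / 40 = 132 (existing moment 2·230 + 6·187 + 6·177 + 6·128 + 7·51 = 3769) ⇒ y = (5280 − 3769) / 13 ≈ 116.23.

(229, 116)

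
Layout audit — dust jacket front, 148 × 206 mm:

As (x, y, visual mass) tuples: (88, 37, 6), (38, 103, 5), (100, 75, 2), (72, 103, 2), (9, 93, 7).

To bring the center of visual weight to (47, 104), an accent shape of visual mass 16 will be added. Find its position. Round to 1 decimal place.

With the accent shape, Σw becomes 6 + 5 + 2 + 2 + 7 + 16 = 38.
x: need Σw·x = 38·47 = 1786. Existing = 6·88 + 5·38 + 2·100 + 2·72 + 7·9 = 1125. Remainder 661 / 16 ≈ 41.31.
y: need Σw·y = 38·104 = 3952. Existing = 6·37 + 5·103 + 2·75 + 2·103 + 7·93 = 1744. Remainder 2208 / 16 ≈ 138.00.

(41.3, 138.0)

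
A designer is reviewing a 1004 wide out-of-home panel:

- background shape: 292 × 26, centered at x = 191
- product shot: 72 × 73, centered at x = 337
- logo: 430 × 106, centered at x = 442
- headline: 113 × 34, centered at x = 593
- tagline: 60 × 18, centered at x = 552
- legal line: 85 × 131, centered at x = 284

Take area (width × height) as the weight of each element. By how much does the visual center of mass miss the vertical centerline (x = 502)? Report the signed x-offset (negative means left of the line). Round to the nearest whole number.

Areas: background shape 292·26 = 7592, product shot 72·73 = 5256, logo 430·106 = 45580, headline 113·34 = 3842, tagline 60·18 = 1080, legal line 85·131 = 11135. Total weight = 74485.
Σw·x = 29404510; x̄ = 29404510/74485 ≈ 394.77.
Difference: 394.77 − 502 ≈ -107.23.

≈ -107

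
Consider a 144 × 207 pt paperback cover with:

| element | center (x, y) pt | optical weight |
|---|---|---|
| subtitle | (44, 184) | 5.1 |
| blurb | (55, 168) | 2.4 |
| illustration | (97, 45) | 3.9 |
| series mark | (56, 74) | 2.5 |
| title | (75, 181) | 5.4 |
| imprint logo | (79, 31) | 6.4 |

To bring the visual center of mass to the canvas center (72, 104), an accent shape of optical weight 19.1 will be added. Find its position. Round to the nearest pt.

With the accent shape, Σw becomes 5.1 + 2.4 + 3.9 + 2.5 + 5.4 + 6.4 + 19.1 = 44.8.
x: need Σw·x = 44.8·72 = 3225.6. Existing = 5.1·44 + 2.4·55 + 3.9·97 + 2.5·56 + 5.4·75 + 6.4·79 = 1785.3. Remainder 1440.3 / 19.1 ≈ 75.41.
y: need Σw·y = 44.8·104 = 4659.2. Existing = 5.1·184 + 2.4·168 + 3.9·45 + 2.5·74 + 5.4·181 + 6.4·31 = 2877.9. Remainder 1781.3 / 19.1 ≈ 93.26.

(75, 93)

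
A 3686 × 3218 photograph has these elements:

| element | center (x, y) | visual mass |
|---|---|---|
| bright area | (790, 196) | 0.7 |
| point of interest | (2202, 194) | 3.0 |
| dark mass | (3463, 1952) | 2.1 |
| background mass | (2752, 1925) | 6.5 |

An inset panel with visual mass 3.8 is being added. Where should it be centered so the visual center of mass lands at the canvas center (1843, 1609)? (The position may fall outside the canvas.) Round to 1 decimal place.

With the inset panel, Σw becomes 0.7 + 3.0 + 2.1 + 6.5 + 3.8 = 16.1.
x: need Σw·x = 16.1·1843 = 29672.3. Existing = 0.7·790 + 3.0·2202 + 2.1·3463 + 6.5·2752 = 32319.3. Remainder -2647.0 / 3.8 ≈ -696.58.
y: need Σw·y = 16.1·1609 = 25904.9. Existing = 0.7·196 + 3.0·194 + 2.1·1952 + 6.5·1925 = 17330.9. Remainder 8574.0 / 3.8 ≈ 2256.32.

(-696.6, 2256.3)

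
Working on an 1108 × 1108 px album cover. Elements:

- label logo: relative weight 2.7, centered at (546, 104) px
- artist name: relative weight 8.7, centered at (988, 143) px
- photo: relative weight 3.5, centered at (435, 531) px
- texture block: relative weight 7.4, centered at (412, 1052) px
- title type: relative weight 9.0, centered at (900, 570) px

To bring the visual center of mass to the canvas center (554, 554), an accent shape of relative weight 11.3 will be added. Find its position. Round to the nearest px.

After adding the accent shape, total weight = 2.7 + 8.7 + 3.5 + 7.4 + 9.0 + 11.3 = 42.6.
Along x: (22741.1 + 11.3·x) / 42.6 = 554 (existing moment 2.7·546 + 8.7·988 + 3.5·435 + 7.4·412 + 9.0·900 = 22741.1) ⇒ x = (23600.4 − 22741.1) / 11.3 ≈ 76.04.
Along y: (16298.2 + 11.3·y) / 42.6 = 554 (existing moment 2.7·104 + 8.7·143 + 3.5·531 + 7.4·1052 + 9.0·570 = 16298.2) ⇒ y = (23600.4 − 16298.2) / 11.3 ≈ 646.21.

(76, 646)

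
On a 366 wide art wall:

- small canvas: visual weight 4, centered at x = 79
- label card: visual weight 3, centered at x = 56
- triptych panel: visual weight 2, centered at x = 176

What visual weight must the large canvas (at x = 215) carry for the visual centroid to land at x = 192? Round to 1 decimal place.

w ≈ 38.8

Fixed elements: Σw = 4 + 3 + 2 = 9, Σw·x = 4·79 + 3·56 + 2·176 = 836.
Balance at x = 192 requires (836 + w·215) / (9 + w) = 192.
Solving: w = (192·9 − 836) / (215 − 192) = 892 / 23 ≈ 38.78.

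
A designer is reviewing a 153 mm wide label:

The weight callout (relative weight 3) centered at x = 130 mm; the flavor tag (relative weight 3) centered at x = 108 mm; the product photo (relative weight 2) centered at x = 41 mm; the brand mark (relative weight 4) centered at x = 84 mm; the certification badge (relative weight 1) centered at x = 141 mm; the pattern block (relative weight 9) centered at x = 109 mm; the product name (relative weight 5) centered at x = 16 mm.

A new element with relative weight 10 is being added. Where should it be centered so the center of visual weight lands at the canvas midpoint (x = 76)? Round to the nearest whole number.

x ≈ 48

After adding the new element, total weight = 3 + 3 + 2 + 4 + 1 + 9 + 5 + 10 = 37.
Along x: (2334 + 10·x) / 37 = 76 (existing moment 3·130 + 3·108 + 2·41 + 4·84 + 1·141 + 9·109 + 5·16 = 2334) ⇒ x = (2812 − 2334) / 10 ≈ 47.80.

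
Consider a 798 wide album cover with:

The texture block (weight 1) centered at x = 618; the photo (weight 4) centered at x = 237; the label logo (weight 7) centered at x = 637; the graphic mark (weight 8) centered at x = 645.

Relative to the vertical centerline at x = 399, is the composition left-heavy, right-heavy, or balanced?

right-heavy

Total weight = 1 + 4 + 7 + 8 = 20.
x-moment: 1·618 + 4·237 + 7·637 + 8·645 = 11185; centroid 11185/20 ≈ 559.25.
559.2 lies right of the midline 399, so the layout is right-heavy.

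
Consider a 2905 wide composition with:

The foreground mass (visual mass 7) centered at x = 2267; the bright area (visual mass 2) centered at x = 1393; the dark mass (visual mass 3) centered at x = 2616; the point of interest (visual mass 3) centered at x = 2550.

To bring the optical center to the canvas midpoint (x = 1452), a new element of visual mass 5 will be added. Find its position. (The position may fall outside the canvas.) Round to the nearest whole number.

x ≈ -1023

After adding the new element, total weight = 7 + 2 + 3 + 3 + 5 = 20.
x: target moment 20×1452 = 29040; current 7·2267 + 2·1393 + 3·2616 + 3·2550 = 34153; the new element supplies -5113, so x = -5113/5 ≈ -1022.60.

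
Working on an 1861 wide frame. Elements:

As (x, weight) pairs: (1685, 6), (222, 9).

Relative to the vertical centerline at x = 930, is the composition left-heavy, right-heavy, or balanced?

left-heavy

Σw = 6 + 9 = 15.
x: (6·1685 + 9·222) / 15 = 12108 / 15 ≈ 807.20
807.2 vs midline 930 → left-heavy.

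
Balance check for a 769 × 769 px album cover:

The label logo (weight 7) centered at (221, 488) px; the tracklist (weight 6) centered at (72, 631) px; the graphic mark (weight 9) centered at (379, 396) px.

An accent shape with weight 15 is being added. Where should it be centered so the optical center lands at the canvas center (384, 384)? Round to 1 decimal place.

(587.9, 229.5)

With the accent shape, Σw becomes 7 + 6 + 9 + 15 = 37.
x: need Σw·x = 37·384 = 14208. Existing = 7·221 + 6·72 + 9·379 = 5390. Remainder 8818 / 15 ≈ 587.87.
y: need Σw·y = 37·384 = 14208. Existing = 7·488 + 6·631 + 9·396 = 10766. Remainder 3442 / 15 ≈ 229.47.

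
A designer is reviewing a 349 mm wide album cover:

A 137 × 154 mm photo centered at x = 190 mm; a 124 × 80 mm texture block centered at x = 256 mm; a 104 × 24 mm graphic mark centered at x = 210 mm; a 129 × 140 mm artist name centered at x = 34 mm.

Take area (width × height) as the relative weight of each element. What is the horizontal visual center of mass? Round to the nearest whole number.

x ≈ 149

Areas → weights: photo 137·154 = 21098, texture block 124·80 = 9920, graphic mark 104·24 = 2496, artist name 129·140 = 18060; Σw = 51574.
Σw·x = 21098·190 + 9920·256 + 2496·210 + 18060·34 = 7686340, so x̄ = 7686340/51574 ≈ 149.04.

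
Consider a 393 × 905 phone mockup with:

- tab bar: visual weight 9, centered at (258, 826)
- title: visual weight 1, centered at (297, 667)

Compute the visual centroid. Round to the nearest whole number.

(262, 810)

Total weight = 9 + 1 = 10.
x-moment: 9·258 + 1·297 = 2619; centroid 2619/10 ≈ 261.90.
y-moment: 9·826 + 1·667 = 8101; centroid 8101/10 ≈ 810.10.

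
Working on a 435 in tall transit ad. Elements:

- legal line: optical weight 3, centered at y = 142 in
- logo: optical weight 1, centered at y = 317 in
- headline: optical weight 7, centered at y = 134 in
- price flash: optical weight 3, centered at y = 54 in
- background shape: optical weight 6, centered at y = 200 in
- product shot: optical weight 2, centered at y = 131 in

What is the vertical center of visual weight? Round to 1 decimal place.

y ≈ 150.2

Σw = 3 + 1 + 7 + 3 + 6 + 2 = 22.
Σw·y = 3·142 + 1·317 + 7·134 + 3·54 + 6·200 + 2·131 = 3305, so ȳ = 3305/22 ≈ 150.23.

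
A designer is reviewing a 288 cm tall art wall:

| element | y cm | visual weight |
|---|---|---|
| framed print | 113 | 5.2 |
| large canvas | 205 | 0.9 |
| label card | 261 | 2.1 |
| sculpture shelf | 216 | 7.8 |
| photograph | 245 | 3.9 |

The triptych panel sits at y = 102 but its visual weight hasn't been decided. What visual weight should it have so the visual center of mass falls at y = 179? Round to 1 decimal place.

Existing Σw = 19.9 (5.2 + 0.9 + 2.1 + 7.8 + 3.9); existing moment 5.2·113 + 0.9·205 + 2.1·261 + 7.8·216 + 3.9·245 = 3960.5.
For the centroid to hit 179: (3960.5 + w·102) / (19.9 + w) = 179.
So w = (179·19.9 − 3960.5)/(102 − 179) = -398.4/-77 ≈ 5.17.

w ≈ 5.2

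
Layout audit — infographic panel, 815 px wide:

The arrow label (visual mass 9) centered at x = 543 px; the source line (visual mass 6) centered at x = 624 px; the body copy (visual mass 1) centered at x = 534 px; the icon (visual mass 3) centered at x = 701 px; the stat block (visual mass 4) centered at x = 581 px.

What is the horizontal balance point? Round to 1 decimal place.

x ≈ 591.0

Total weight = 9 + 6 + 1 + 3 + 4 = 23.
Σw·x = 9·543 + 6·624 + 1·534 + 3·701 + 4·581 = 13592, so x̄ = 13592/23 ≈ 590.96.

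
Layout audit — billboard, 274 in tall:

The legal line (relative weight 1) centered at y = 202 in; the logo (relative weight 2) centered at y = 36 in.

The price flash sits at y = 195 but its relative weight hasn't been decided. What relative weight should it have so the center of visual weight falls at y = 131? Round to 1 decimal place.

w ≈ 1.9

Fixed elements: Σw = 1 + 2 = 3, Σw·y = 1·202 + 2·36 = 274.
For the centroid to hit 131: (274 + w·195) / (3 + w) = 131.
So w = (131·3 − 274)/(195 − 131) = 119/64 ≈ 1.86.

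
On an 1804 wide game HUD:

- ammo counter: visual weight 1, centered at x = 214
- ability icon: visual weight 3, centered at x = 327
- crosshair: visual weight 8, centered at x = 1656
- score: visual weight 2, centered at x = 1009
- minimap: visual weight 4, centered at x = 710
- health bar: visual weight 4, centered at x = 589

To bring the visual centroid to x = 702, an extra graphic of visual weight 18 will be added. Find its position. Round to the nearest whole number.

x ≈ 357

After adding the extra graphic, total weight = 1 + 3 + 8 + 2 + 4 + 4 + 18 = 40.
x: need Σw·x = 40·702 = 28080. Existing = 1·214 + 3·327 + 8·1656 + 2·1009 + 4·710 + 4·589 = 21657. Remainder 6423 / 18 ≈ 356.83.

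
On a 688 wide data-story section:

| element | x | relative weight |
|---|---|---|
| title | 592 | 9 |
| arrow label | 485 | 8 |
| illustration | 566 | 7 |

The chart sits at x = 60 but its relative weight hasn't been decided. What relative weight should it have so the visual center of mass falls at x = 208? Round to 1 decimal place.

w ≈ 55.3

Known weights sum to 9 + 8 + 7 = 24; their moment is 9·592 + 8·485 + 7·566 = 13170.
Set Σw·x/Σw = 208: (13170 + 60w) = 208·(24 + w).
Solving: w = (208·24 − 13170) / (60 − 208) = -8178 / -148 ≈ 55.26.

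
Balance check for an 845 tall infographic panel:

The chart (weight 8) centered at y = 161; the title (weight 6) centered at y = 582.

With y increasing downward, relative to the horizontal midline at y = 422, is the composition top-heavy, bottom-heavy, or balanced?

Total weight = 8 + 6 = 14.
y-moment: 8·161 + 6·582 = 4780; centroid 4780/14 ≈ 341.43.
Since 341.4 is above (smaller y than) 422, the composition reads top-heavy.

top-heavy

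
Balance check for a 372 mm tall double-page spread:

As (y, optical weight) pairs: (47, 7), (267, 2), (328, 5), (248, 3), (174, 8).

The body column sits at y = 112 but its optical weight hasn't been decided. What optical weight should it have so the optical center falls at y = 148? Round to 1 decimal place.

w ≈ 26.1

Known weights sum to 7 + 2 + 5 + 3 + 8 = 25; their moment is 7·47 + 2·267 + 5·328 + 3·248 + 8·174 = 4639.
Set Σw·y/Σw = 148: (4639 + 112w) = 148·(25 + w).
So w = (148·25 − 4639)/(112 − 148) = -939/-36 ≈ 26.08.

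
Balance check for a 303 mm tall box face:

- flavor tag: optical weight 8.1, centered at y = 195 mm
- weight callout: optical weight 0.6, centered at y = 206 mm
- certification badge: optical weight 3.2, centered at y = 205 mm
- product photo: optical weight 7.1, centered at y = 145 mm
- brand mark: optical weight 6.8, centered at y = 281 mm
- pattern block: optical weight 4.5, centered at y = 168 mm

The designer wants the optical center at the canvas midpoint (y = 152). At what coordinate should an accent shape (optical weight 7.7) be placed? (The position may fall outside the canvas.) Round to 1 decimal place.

y ≈ -36.3

With the accent shape, Σw becomes 8.1 + 0.6 + 3.2 + 7.1 + 6.8 + 4.5 + 7.7 = 38.0.
y: need Σw·y = 38.0·152 = 5776.0. Existing = 8.1·195 + 0.6·206 + 3.2·205 + 7.1·145 + 6.8·281 + 4.5·168 = 6055.4. Remainder -279.4 / 7.7 ≈ -36.29.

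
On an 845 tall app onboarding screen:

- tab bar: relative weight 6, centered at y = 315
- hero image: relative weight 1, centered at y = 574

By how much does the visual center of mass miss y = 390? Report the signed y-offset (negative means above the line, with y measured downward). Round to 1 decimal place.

≈ -38.0

Total weight = 6 + 1 = 7.
Σw·y = 6·315 + 1·574 = 2464, so ȳ = 2464/7 ≈ 352.00.
Difference: 352.00 − 390 ≈ -38.00.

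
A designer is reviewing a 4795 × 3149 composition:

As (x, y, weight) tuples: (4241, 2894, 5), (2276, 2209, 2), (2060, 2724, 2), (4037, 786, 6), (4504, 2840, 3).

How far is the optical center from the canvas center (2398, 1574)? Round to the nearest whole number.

Weights sum to 5 + 2 + 2 + 6 + 3 = 18.
x: (5·4241 + 2·2276 + 2·2060 + 6·4037 + 3·4504) / 18 = 67611 / 18 ≈ 3756.17
y: (5·2894 + 2·2209 + 2·2724 + 6·786 + 3·2840) / 18 = 37572 / 18 ≈ 2087.33
Relative to (2398, 1574): Δ = (1358.17, 513.33); |Δ| = √(1358.17² + 513.33²) ≈ 1451.94.

≈ 1452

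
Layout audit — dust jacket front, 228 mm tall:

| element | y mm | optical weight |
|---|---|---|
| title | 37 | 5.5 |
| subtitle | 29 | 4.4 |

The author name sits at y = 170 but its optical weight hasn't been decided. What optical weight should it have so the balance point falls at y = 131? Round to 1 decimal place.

w ≈ 24.8

Fixed elements: Σw = 5.5 + 4.4 = 9.9, Σw·y = 5.5·37 + 4.4·29 = 331.1.
Balance at y = 131 requires (331.1 + w·170) / (9.9 + w) = 131.
Rearranging, w·(170 − 131) = 131·9.9 − 331.1 = 965.8, so w ≈ 965.8/39 = 24.76.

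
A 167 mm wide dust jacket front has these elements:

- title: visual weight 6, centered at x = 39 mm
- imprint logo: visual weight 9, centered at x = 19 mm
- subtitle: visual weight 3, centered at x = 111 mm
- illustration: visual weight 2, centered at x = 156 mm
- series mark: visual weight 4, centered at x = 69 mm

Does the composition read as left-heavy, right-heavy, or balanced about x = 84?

Σw = 6 + 9 + 3 + 2 + 4 = 24.
x: (6·39 + 9·19 + 3·111 + 2·156 + 4·69) / 24 = 1326 / 24 ≈ 55.25
55.2 vs midline 84 → left-heavy.

left-heavy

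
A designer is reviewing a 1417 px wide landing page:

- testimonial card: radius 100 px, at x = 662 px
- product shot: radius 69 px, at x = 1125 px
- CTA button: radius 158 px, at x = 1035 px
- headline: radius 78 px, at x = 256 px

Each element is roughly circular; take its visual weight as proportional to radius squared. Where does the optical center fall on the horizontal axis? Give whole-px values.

x ≈ 859

Weights ∝ r²: testimonial card 100² = 10000, product shot 69² = 4761, CTA button 158² = 24964, headline 78² = 6084; Σw = 45809.
x: (10000·662 + 4761·1125 + 24964·1035 + 6084·256) / 45809 = 39371369 / 45809 ≈ 859.47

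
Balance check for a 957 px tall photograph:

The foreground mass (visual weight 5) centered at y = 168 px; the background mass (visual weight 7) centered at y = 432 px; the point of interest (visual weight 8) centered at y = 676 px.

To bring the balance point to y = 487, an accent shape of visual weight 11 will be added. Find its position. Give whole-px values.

With the accent shape, Σw becomes 5 + 7 + 8 + 11 = 31.
Along y: (9272 + 11·y) / 31 = 487 (existing moment 5·168 + 7·432 + 8·676 = 9272) ⇒ y = (15097 − 9272) / 11 ≈ 529.55.

y ≈ 530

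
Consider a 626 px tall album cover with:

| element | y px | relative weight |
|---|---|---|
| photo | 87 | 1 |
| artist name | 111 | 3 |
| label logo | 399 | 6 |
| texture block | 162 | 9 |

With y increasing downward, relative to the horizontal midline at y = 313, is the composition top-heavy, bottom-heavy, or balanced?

top-heavy

Total weight = 1 + 3 + 6 + 9 = 19.
y-moment: 1·87 + 3·111 + 6·399 + 9·162 = 4272; centroid 4272/19 ≈ 224.84.
224.8 lies above (smaller y than) the midline 313, so the layout is top-heavy.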